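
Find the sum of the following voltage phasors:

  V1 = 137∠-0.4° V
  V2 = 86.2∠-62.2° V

Step 1 — Convert each phasor to rectangular form:
  V1 = 137·(cos(-0.4°) + j·sin(-0.4°)) = 137 - j0.9564 V
  V2 = 86.2·(cos(-62.2°) + j·sin(-62.2°)) = 40.2 - j76.25 V
Step 2 — Sum components: V_total = 177.2 - j77.21 V.
Step 3 — Convert to polar: |V_total| = 193.3 V, ∠V_total = -23.5°.

V_total = 193.3∠-23.5° V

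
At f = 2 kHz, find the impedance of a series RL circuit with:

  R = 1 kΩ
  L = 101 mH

Step 1 — Angular frequency: ω = 2π·f = 2π·2000 = 1.257e+04 rad/s.
Step 2 — Component impedances:
  R: Z = R = 1000 Ω
  L: Z = jωL = j·1.257e+04·0.101 = 0 + j1269 Ω
Step 3 — Series combination: Z_total = R + L = 1000 + j1269 Ω = 1616∠51.8° Ω.

Z = 1000 + j1269 Ω = 1616∠51.8° Ω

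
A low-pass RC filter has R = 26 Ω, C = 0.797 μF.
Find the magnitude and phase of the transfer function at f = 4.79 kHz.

Step 1 — Angular frequency: ω = 2π·4790 = 3.01e+04 rad/s.
Step 2 — Transfer function: H(jω) = 1/(1 + jωRC).
Step 3 — Denominator: 1 + jωRC = 1 + j·3.01e+04·26·7.97e-07 = 1 + j0.6237.
Step 4 — H = 0.72 - j0.449.
Step 5 — Magnitude: |H| = 0.8485 (-1.4 dB); phase: φ = -32.0°.

|H| = 0.8485 (-1.4 dB), φ = -32.0°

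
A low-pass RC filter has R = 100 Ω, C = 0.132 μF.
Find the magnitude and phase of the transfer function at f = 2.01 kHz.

Step 1 — Angular frequency: ω = 2π·2010 = 1.263e+04 rad/s.
Step 2 — Transfer function: H(jω) = 1/(1 + jωRC).
Step 3 — Denominator: 1 + jωRC = 1 + j·1.263e+04·100·1.32e-07 = 1 + j0.1667.
Step 4 — H = 0.973 - j0.1622.
Step 5 — Magnitude: |H| = 0.9864 (-0.1 dB); phase: φ = -9.5°.

|H| = 0.9864 (-0.1 dB), φ = -9.5°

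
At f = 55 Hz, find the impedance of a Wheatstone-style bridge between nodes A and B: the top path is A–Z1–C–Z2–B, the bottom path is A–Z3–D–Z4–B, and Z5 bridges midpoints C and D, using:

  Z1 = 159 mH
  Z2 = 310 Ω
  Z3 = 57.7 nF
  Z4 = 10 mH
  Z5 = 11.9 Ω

Step 1 — Angular frequency: ω = 2π·f = 2π·55 = 345.6 rad/s.
Step 2 — Component impedances:
  Z1: Z = jωL = j·345.6·0.159 = 0 + j54.95 Ω
  Z2: Z = R = 310 Ω
  Z3: Z = 1/(jωC) = -j/(ω·C) = 0 - j5.015e+04 Ω
  Z4: Z = jωL = j·345.6·0.01 = 0 + j3.456 Ω
  Z5: Z = R = 11.9 Ω
Step 3 — Bridge requires nodal analysis (the Z5 bridge couples midpoints C and D, so the two paths cannot be reduced to a simple series/parallel combination). Setting node B to ground and injecting 1 A at node A, the 3-node admittance system at A, C, D solves to V_A = Z_AB = 11.52 + j58.21 Ω = 59.34∠78.8° Ω.

Z = 11.52 + j58.21 Ω = 59.34∠78.8° Ω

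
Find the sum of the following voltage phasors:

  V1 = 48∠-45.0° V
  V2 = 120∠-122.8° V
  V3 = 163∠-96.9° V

Step 1 — Convert each phasor to rectangular form:
  V1 = 48·(cos(-45.0°) + j·sin(-45.0°)) = 33.94 - j33.94 V
  V2 = 120·(cos(-122.8°) + j·sin(-122.8°)) = -65 - j100.9 V
  V3 = 163·(cos(-96.9°) + j·sin(-96.9°)) = -19.58 - j161.8 V
Step 2 — Sum components: V_total = -50.65 - j296.6 V.
Step 3 — Convert to polar: |V_total| = 300.9 V, ∠V_total = -99.7°.

V_total = 300.9∠-99.7° V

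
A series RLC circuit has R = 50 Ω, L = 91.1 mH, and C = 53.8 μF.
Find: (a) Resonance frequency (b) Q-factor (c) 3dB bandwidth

Step 1 — Resonance condition Im(Z)=0 gives ω₀ = 1/√(LC).
Step 2 — ω₀ = 1/√(0.0911·5.38e-05) = 451.7 rad/s.
Step 3 — f₀ = ω₀/(2π) = 71.89 Hz.
Step 4 — Series Q: Q = ω₀L/R = 451.7·0.0911/50 = 0.823.
Step 5 — 3dB bandwidth: Δω = ω₀/Q = 548.8 rad/s; BW = Δω/(2π) = 87.35 Hz.

(a) f₀ = 71.89 Hz  (b) Q = 0.823  (c) BW = 87.35 Hz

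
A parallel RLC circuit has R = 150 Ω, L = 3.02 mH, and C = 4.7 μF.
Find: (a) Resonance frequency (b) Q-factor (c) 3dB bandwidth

Step 1 — Resonance: ω₀ = 1/√(LC) = 1/√(0.00302·4.7e-06) = 8394 rad/s.
Step 2 — f₀ = ω₀/(2π) = 1336 Hz.
Step 3 — Parallel Q: Q = R/(ω₀L) = 150/(8394·0.00302) = 5.917.
Step 4 — Bandwidth: Δω = ω₀/Q = 1418 rad/s; BW = Δω/(2π) = 225.8 Hz.

(a) f₀ = 1336 Hz  (b) Q = 5.917  (c) BW = 225.8 Hz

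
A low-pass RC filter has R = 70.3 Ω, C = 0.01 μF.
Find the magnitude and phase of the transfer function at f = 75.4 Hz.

Step 1 — Angular frequency: ω = 2π·75.4 = 473.8 rad/s.
Step 2 — Transfer function: H(jω) = 1/(1 + jωRC).
Step 3 — Denominator: 1 + jωRC = 1 + j·473.8·70.3·1e-08 = 1 + j0.000333.
Step 4 — H = 1 - j0.000333.
Step 5 — Magnitude: |H| = 1 (-0.0 dB); phase: φ = -0.0°.

|H| = 1 (-0.0 dB), φ = -0.0°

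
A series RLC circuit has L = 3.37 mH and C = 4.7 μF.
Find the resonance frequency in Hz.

Step 1 — Resonance condition Im(Z)=0 gives ω₀ = 1/√(LC).
Step 2 — ω₀ = 1/√(0.00337·4.7e-06) = 7946 rad/s.
Step 3 — f₀ = ω₀/(2π) = 1265 Hz.

f₀ = 1265 Hz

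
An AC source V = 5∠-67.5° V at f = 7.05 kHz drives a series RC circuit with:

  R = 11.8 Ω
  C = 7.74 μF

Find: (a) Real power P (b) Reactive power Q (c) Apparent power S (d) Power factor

Step 1 — Angular frequency: ω = 2π·f = 2π·7050 = 4.43e+04 rad/s.
Step 2 — Component impedances:
  R: Z = R = 11.8 Ω
  C: Z = 1/(jωC) = -j/(ω·C) = 0 - j2.917 Ω
Step 3 — Series combination: Z_total = R + C = 11.8 - j2.917 Ω = 12.16∠-13.9° Ω.
Step 4 — Source phasor: V = 5∠-67.5° V = 1.913 - j4.619 V.
Step 5 — Current: I = V / Z = 0.244 - j0.3312 A = 0.4113∠-53.6° A.
Step 6 — Complex power: S = V·I* = 1.997 - j0.4935 VA.
Step 7 — Real power: P = Re(S) = 1.997 W.
Step 8 — Reactive power: Q = Im(S) = -0.4935 VAR.
Step 9 — Apparent power: |S| = 2.057 VA.
Step 10 — Power factor: PF = P/|S| = 0.9708 (leading).

(a) P = 1.997 W  (b) Q = -0.4935 VAR  (c) S = 2.057 VA  (d) PF = 0.9708 (leading)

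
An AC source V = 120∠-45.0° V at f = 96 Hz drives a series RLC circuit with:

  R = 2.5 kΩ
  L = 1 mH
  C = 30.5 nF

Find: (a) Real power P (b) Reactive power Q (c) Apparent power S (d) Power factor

Step 1 — Angular frequency: ω = 2π·f = 2π·96 = 603.2 rad/s.
Step 2 — Component impedances:
  R: Z = R = 2500 Ω
  L: Z = jωL = j·603.2·0.001 = 0 + j0.6032 Ω
  C: Z = 1/(jωC) = -j/(ω·C) = 0 - j5.436e+04 Ω
Step 3 — Series combination: Z_total = R + L + C = 2500 - j5.436e+04 Ω = 5.441e+04∠-87.4° Ω.
Step 4 — Source phasor: V = 120∠-45.0° V = 84.85 - j84.85 V.
Step 5 — Current: I = V / Z = 0.001629 + j0.001486 A = 0.002205∠42.4° A.
Step 6 — Complex power: S = V·I* = 0.01216 - j0.2644 VA.
Step 7 — Real power: P = Re(S) = 0.01216 W.
Step 8 — Reactive power: Q = Im(S) = -0.2644 VAR.
Step 9 — Apparent power: |S| = 0.2646 VA.
Step 10 — Power factor: PF = P/|S| = 0.04594 (leading).

(a) P = 0.01216 W  (b) Q = -0.2644 VAR  (c) S = 0.2646 VA  (d) PF = 0.04594 (leading)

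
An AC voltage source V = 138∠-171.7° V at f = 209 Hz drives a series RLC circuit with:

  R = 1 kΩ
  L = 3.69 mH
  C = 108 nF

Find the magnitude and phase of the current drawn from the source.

Step 1 — Angular frequency: ω = 2π·f = 2π·209 = 1313 rad/s.
Step 2 — Component impedances:
  R: Z = R = 1000 Ω
  L: Z = jωL = j·1313·0.00369 = 0 + j4.846 Ω
  C: Z = 1/(jωC) = -j/(ω·C) = 0 - j7051 Ω
Step 3 — Series combination: Z_total = R + L + C = 1000 - j7046 Ω = 7117∠-81.9° Ω.
Step 4 — Source phasor: V = 138∠-171.7° V = -136.6 - j19.92 V.
Step 5 — Ohm's law: I = V / Z_total = (-136.6 - j19.92) / (1000 - j7046) = 7.528e-05 - j0.01939 A.
Step 6 — Convert to polar: |I| = 0.01939 A, ∠I = -89.8°.

I = 0.01939∠-89.8° A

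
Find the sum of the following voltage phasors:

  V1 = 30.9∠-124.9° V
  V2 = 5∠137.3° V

Step 1 — Convert each phasor to rectangular form:
  V1 = 30.9·(cos(-124.9°) + j·sin(-124.9°)) = -17.68 - j25.34 V
  V2 = 5·(cos(137.3°) + j·sin(137.3°)) = -3.675 + j3.391 V
Step 2 — Sum components: V_total = -21.35 - j21.95 V.
Step 3 — Convert to polar: |V_total| = 30.62 V, ∠V_total = -134.2°.

V_total = 30.62∠-134.2° V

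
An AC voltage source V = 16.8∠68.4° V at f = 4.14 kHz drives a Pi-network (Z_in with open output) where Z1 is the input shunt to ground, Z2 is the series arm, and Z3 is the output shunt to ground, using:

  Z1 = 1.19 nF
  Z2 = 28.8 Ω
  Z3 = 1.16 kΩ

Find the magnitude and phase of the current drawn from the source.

Step 1 — Angular frequency: ω = 2π·f = 2π·4140 = 2.601e+04 rad/s.
Step 2 — Component impedances:
  Z1: Z = 1/(jωC) = -j/(ω·C) = 0 - j3.231e+04 Ω
  Z2: Z = R = 28.8 Ω
  Z3: Z = R = 1160 Ω
Step 3 — With open output, the series arm Z2 and the output shunt Z3 appear in series to ground: Z2 + Z3 = 1189 Ω.
Step 4 — Parallel with input shunt Z1: Z_in = Z1 || (Z2 + Z3) = 1187 - j43.69 Ω = 1188∠-2.1° Ω.
Step 5 — Source phasor: V = 16.8∠68.4° V = 6.184 + j15.62 V.
Step 6 — Ohm's law: I = V / Z_total = (6.184 + j15.62) / (1187 - j43.69) = 0.004719 + j0.01333 A.
Step 7 — Convert to polar: |I| = 0.01414 A, ∠I = 70.5°.

I = 0.01414∠70.5° A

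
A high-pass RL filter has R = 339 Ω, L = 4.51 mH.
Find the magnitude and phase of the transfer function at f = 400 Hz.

Step 1 — Angular frequency: ω = 2π·400 = 2513 rad/s.
Step 2 — Transfer function: H(jω) = jωL/(R + jωL).
Step 3 — Numerator jωL = j·11.33; denominator R + jωL = 339 + j11.33.
Step 4 — H = 0.001117 + j0.0334.
Step 5 — Magnitude: |H| = 0.03342 (-29.5 dB); phase: φ = 88.1°.

|H| = 0.03342 (-29.5 dB), φ = 88.1°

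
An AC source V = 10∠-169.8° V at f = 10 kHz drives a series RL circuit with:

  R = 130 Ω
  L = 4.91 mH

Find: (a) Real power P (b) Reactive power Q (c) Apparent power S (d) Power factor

Step 1 — Angular frequency: ω = 2π·f = 2π·1e+04 = 6.283e+04 rad/s.
Step 2 — Component impedances:
  R: Z = R = 130 Ω
  L: Z = jωL = j·6.283e+04·0.00491 = 0 + j308.5 Ω
Step 3 — Series combination: Z_total = R + L = 130 + j308.5 Ω = 334.8∠67.2° Ω.
Step 4 — Source phasor: V = 10∠-169.8° V = -9.842 - j1.771 V.
Step 5 — Current: I = V / Z = -0.01629 + j0.02504 A = 0.02987∠123.0° A.
Step 6 — Complex power: S = V·I* = 0.116 + j0.2753 VA.
Step 7 — Real power: P = Re(S) = 0.116 W.
Step 8 — Reactive power: Q = Im(S) = 0.2753 VAR.
Step 9 — Apparent power: |S| = 0.2987 VA.
Step 10 — Power factor: PF = P/|S| = 0.3883 (lagging).

(a) P = 0.116 W  (b) Q = 0.2753 VAR  (c) S = 0.2987 VA  (d) PF = 0.3883 (lagging)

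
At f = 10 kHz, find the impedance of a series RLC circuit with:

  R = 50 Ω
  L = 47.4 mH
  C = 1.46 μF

Step 1 — Angular frequency: ω = 2π·f = 2π·1e+04 = 6.283e+04 rad/s.
Step 2 — Component impedances:
  R: Z = R = 50 Ω
  L: Z = jωL = j·6.283e+04·0.0474 = 0 + j2978 Ω
  C: Z = 1/(jωC) = -j/(ω·C) = 0 - j10.9 Ω
Step 3 — Series combination: Z_total = R + L + C = 50 + j2967 Ω = 2968∠89.0° Ω.

Z = 50 + j2967 Ω = 2968∠89.0° Ω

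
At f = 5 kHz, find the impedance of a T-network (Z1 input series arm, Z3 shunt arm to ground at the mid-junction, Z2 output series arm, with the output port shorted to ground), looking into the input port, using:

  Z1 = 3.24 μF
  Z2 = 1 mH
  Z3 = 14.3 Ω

Step 1 — Angular frequency: ω = 2π·f = 2π·5000 = 3.142e+04 rad/s.
Step 2 — Component impedances:
  Z1: Z = 1/(jωC) = -j/(ω·C) = 0 - j9.824 Ω
  Z2: Z = jωL = j·3.142e+04·0.001 = 0 + j31.42 Ω
  Z3: Z = R = 14.3 Ω
Step 3 — With the output port shorted to ground, the output series arm Z2 runs from the junction to ground; the shunt arm Z3 also runs from the junction to ground. They appear in parallel: Z3 || Z2 = 11.85 + j5.392 Ω.
Step 4 — Series with input arm Z1: Z_in = Z1 + (Z3 || Z2) = 11.85 - j4.432 Ω = 12.65∠-20.5° Ω.

Z = 11.85 - j4.432 Ω = 12.65∠-20.5° Ω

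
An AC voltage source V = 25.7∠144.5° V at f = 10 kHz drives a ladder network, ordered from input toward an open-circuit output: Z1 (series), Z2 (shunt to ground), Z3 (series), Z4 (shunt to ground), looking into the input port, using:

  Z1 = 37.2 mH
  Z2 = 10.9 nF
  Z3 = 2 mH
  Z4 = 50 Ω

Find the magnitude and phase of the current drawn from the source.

Step 1 — Angular frequency: ω = 2π·f = 2π·1e+04 = 6.283e+04 rad/s.
Step 2 — Component impedances:
  Z1: Z = jωL = j·6.283e+04·0.0372 = 0 + j2337 Ω
  Z2: Z = 1/(jωC) = -j/(ω·C) = 0 - j1460 Ω
  Z3: Z = jωL = j·6.283e+04·0.002 = 0 + j125.7 Ω
  Z4: Z = R = 50 Ω
Step 3 — Ladder network (open output): work backward from the far end, alternating series and parallel combinations. Z_in = 59.78 + j2473 Ω = 2473∠88.6° Ω.
Step 4 — Source phasor: V = 25.7∠144.5° V = -20.92 + j14.92 V.
Step 5 — Ohm's law: I = V / Z_total = (-20.92 + j14.92) / (59.78 + j2473) = 0.005828 + j0.008603 A.
Step 6 — Convert to polar: |I| = 0.01039 A, ∠I = 55.9°.

I = 0.01039∠55.9° A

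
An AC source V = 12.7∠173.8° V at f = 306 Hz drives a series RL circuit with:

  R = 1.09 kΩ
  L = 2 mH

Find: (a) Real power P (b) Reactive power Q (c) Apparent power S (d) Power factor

Step 1 — Angular frequency: ω = 2π·f = 2π·306 = 1923 rad/s.
Step 2 — Component impedances:
  R: Z = R = 1090 Ω
  L: Z = jωL = j·1923·0.002 = 0 + j3.845 Ω
Step 3 — Series combination: Z_total = R + L = 1090 + j3.845 Ω = 1090∠0.2° Ω.
Step 4 — Source phasor: V = 12.7∠173.8° V = -12.63 + j1.372 V.
Step 5 — Current: I = V / Z = -0.01158 + j0.001299 A = 0.01165∠173.6° A.
Step 6 — Complex power: S = V·I* = 0.148 + j0.000522 VA.
Step 7 — Real power: P = Re(S) = 0.148 W.
Step 8 — Reactive power: Q = Im(S) = 0.000522 VAR.
Step 9 — Apparent power: |S| = 0.148 VA.
Step 10 — Power factor: PF = P/|S| = 1 (lagging).

(a) P = 0.148 W  (b) Q = 0.000522 VAR  (c) S = 0.148 VA  (d) PF = 1 (lagging)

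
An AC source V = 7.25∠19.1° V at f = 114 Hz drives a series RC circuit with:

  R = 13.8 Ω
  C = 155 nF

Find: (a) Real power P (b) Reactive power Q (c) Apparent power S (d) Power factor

Step 1 — Angular frequency: ω = 2π·f = 2π·114 = 716.3 rad/s.
Step 2 — Component impedances:
  R: Z = R = 13.8 Ω
  C: Z = 1/(jωC) = -j/(ω·C) = 0 - j9007 Ω
Step 3 — Series combination: Z_total = R + C = 13.8 - j9007 Ω = 9007∠-89.9° Ω.
Step 4 — Source phasor: V = 7.25∠19.1° V = 6.851 + j2.372 V.
Step 5 — Current: I = V / Z = -0.0002622 + j0.000761 A = 0.0008049∠109.0° A.
Step 6 — Complex power: S = V·I* = 8.941e-06 - j0.005836 VA.
Step 7 — Real power: P = Re(S) = 8.941e-06 W.
Step 8 — Reactive power: Q = Im(S) = -0.005836 VAR.
Step 9 — Apparent power: |S| = 0.005836 VA.
Step 10 — Power factor: PF = P/|S| = 0.001532 (leading).

(a) P = 8.941e-06 W  (b) Q = -0.005836 VAR  (c) S = 0.005836 VA  (d) PF = 0.001532 (leading)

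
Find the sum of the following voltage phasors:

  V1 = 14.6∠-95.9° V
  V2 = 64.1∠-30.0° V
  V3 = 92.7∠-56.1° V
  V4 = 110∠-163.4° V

Step 1 — Convert each phasor to rectangular form:
  V1 = 14.6·(cos(-95.9°) + j·sin(-95.9°)) = -1.501 - j14.52 V
  V2 = 64.1·(cos(-30.0°) + j·sin(-30.0°)) = 55.51 - j32.05 V
  V3 = 92.7·(cos(-56.1°) + j·sin(-56.1°)) = 51.7 - j76.94 V
  V4 = 110·(cos(-163.4°) + j·sin(-163.4°)) = -105.4 - j31.43 V
Step 2 — Sum components: V_total = 0.2989 - j154.9 V.
Step 3 — Convert to polar: |V_total| = 154.9 V, ∠V_total = -89.9°.

V_total = 154.9∠-89.9° V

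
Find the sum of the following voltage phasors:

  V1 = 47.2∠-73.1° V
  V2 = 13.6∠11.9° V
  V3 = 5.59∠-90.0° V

Step 1 — Convert each phasor to rectangular form:
  V1 = 47.2·(cos(-73.1°) + j·sin(-73.1°)) = 13.72 - j45.16 V
  V2 = 13.6·(cos(11.9°) + j·sin(11.9°)) = 13.31 + j2.804 V
  V3 = 5.59·(cos(-90.0°) + j·sin(-90.0°)) = 0 - j5.59 V
Step 2 — Sum components: V_total = 27.03 - j47.95 V.
Step 3 — Convert to polar: |V_total| = 55.04 V, ∠V_total = -60.6°.

V_total = 55.04∠-60.6° V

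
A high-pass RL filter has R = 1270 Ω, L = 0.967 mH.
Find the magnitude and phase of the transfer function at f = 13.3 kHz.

Step 1 — Angular frequency: ω = 2π·1.33e+04 = 8.357e+04 rad/s.
Step 2 — Transfer function: H(jω) = jωL/(R + jωL).
Step 3 — Numerator jωL = j·80.81; denominator R + jωL = 1270 + j80.81.
Step 4 — H = 0.004032 + j0.06337.
Step 5 — Magnitude: |H| = 0.0635 (-23.9 dB); phase: φ = 86.4°.

|H| = 0.0635 (-23.9 dB), φ = 86.4°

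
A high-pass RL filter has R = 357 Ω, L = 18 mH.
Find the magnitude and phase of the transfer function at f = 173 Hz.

Step 1 — Angular frequency: ω = 2π·173 = 1087 rad/s.
Step 2 — Transfer function: H(jω) = jωL/(R + jωL).
Step 3 — Numerator jωL = j·19.57; denominator R + jωL = 357 + j19.57.
Step 4 — H = 0.002995 + j0.05464.
Step 5 — Magnitude: |H| = 0.05472 (-25.2 dB); phase: φ = 86.9°.

|H| = 0.05472 (-25.2 dB), φ = 86.9°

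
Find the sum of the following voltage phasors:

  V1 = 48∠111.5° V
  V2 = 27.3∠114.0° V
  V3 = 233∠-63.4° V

Step 1 — Convert each phasor to rectangular form:
  V1 = 48·(cos(111.5°) + j·sin(111.5°)) = -17.59 + j44.66 V
  V2 = 27.3·(cos(114.0°) + j·sin(114.0°)) = -11.1 + j24.94 V
  V3 = 233·(cos(-63.4°) + j·sin(-63.4°)) = 104.3 - j208.3 V
Step 2 — Sum components: V_total = 75.63 - j138.7 V.
Step 3 — Convert to polar: |V_total| = 158 V, ∠V_total = -61.4°.

V_total = 158∠-61.4° V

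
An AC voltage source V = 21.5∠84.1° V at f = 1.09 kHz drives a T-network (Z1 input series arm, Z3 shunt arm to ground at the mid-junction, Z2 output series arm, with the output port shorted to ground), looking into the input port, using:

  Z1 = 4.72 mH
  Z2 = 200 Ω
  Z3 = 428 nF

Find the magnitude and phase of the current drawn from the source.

Step 1 — Angular frequency: ω = 2π·f = 2π·1090 = 6849 rad/s.
Step 2 — Component impedances:
  Z1: Z = jωL = j·6849·0.00472 = 0 + j32.33 Ω
  Z2: Z = R = 200 Ω
  Z3: Z = 1/(jωC) = -j/(ω·C) = 0 - j341.2 Ω
Step 3 — With the output port shorted to ground, the output series arm Z2 runs from the junction to ground; the shunt arm Z3 also runs from the junction to ground. They appear in parallel: Z3 || Z2 = 148.8 - j87.26 Ω.
Step 4 — Series with input arm Z1: Z_in = Z1 + (Z3 || Z2) = 148.8 - j54.93 Ω = 158.7∠-20.3° Ω.
Step 5 — Source phasor: V = 21.5∠84.1° V = 2.21 + j21.39 V.
Step 6 — Ohm's law: I = V / Z_total = (2.21 + j21.39) / (148.8 - j54.93) = -0.0336 + j0.1313 A.
Step 7 — Convert to polar: |I| = 0.1355 A, ∠I = 104.4°.

I = 0.1355∠104.4° A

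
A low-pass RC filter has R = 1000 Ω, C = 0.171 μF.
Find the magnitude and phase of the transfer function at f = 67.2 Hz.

Step 1 — Angular frequency: ω = 2π·67.2 = 422.2 rad/s.
Step 2 — Transfer function: H(jω) = 1/(1 + jωRC).
Step 3 — Denominator: 1 + jωRC = 1 + j·422.2·1000·1.71e-07 = 1 + j0.0722.
Step 4 — H = 0.9948 - j0.07183.
Step 5 — Magnitude: |H| = 0.9974 (-0.0 dB); phase: φ = -4.1°.

|H| = 0.9974 (-0.0 dB), φ = -4.1°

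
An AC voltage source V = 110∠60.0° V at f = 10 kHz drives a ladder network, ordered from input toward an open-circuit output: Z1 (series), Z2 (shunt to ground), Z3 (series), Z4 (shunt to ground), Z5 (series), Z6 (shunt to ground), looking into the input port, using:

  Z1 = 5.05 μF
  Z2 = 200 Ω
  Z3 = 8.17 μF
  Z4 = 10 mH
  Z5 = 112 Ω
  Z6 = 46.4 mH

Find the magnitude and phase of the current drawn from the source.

Step 1 — Angular frequency: ω = 2π·f = 2π·1e+04 = 6.283e+04 rad/s.
Step 2 — Component impedances:
  Z1: Z = 1/(jωC) = -j/(ω·C) = 0 - j3.152 Ω
  Z2: Z = R = 200 Ω
  Z3: Z = 1/(jωC) = -j/(ω·C) = 0 - j1.948 Ω
  Z4: Z = jωL = j·6.283e+04·0.01 = 0 + j628.3 Ω
  Z5: Z = R = 112 Ω
  Z6: Z = jωL = j·6.283e+04·0.0464 = 0 + j2915 Ω
Step 3 — Ladder network (open output): work backward from the far end, alternating series and parallel combinations. Z_in = 173.5 + j64.02 Ω = 184.9∠20.3° Ω.
Step 4 — Source phasor: V = 110∠60.0° V = 55 + j95.26 V.
Step 5 — Ohm's law: I = V / Z_total = (55 + j95.26) / (173.5 + j64.02) = 0.4575 + j0.3804 A.
Step 6 — Convert to polar: |I| = 0.5949 A, ∠I = 39.7°.

I = 0.5949∠39.7° A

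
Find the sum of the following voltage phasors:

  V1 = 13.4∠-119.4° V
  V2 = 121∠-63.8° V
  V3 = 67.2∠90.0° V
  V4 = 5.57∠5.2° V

Step 1 — Convert each phasor to rectangular form:
  V1 = 13.4·(cos(-119.4°) + j·sin(-119.4°)) = -6.578 - j11.67 V
  V2 = 121·(cos(-63.8°) + j·sin(-63.8°)) = 53.42 - j108.6 V
  V3 = 67.2·(cos(90.0°) + j·sin(90.0°)) = 0 + j67.2 V
  V4 = 5.57·(cos(5.2°) + j·sin(5.2°)) = 5.547 + j0.5048 V
Step 2 — Sum components: V_total = 52.39 - j52.54 V.
Step 3 — Convert to polar: |V_total| = 74.2 V, ∠V_total = -45.1°.

V_total = 74.2∠-45.1° V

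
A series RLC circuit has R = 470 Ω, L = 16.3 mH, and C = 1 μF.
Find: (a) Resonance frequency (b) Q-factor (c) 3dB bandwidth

Step 1 — Resonance: ω₀ = 1/√(LC) = 1/√(0.0163·1e-06) = 7833 rad/s.
Step 2 — f₀ = ω₀/(2π) = 1247 Hz.
Step 3 — Series Q: Q = ω₀L/R = 7833·0.0163/470 = 0.2716.
Step 4 — Bandwidth: Δω = ω₀/Q = 2.883e+04 rad/s; BW = Δω/(2π) = 4589 Hz.

(a) f₀ = 1247 Hz  (b) Q = 0.2716  (c) BW = 4589 Hz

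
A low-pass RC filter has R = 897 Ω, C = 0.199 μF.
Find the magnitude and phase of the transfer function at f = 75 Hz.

Step 1 — Angular frequency: ω = 2π·75 = 471.2 rad/s.
Step 2 — Transfer function: H(jω) = 1/(1 + jωRC).
Step 3 — Denominator: 1 + jωRC = 1 + j·471.2·897·1.99e-07 = 1 + j0.08412.
Step 4 — H = 0.993 - j0.08353.
Step 5 — Magnitude: |H| = 0.9965 (-0.0 dB); phase: φ = -4.8°.

|H| = 0.9965 (-0.0 dB), φ = -4.8°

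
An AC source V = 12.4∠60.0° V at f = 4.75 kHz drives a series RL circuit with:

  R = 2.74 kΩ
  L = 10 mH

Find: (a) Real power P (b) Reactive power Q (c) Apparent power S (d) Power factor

Step 1 — Angular frequency: ω = 2π·f = 2π·4750 = 2.985e+04 rad/s.
Step 2 — Component impedances:
  R: Z = R = 2740 Ω
  L: Z = jωL = j·2.985e+04·0.01 = 0 + j298.5 Ω
Step 3 — Series combination: Z_total = R + L = 2740 + j298.5 Ω = 2756∠6.2° Ω.
Step 4 — Source phasor: V = 12.4∠60.0° V = 6.2 + j10.74 V.
Step 5 — Current: I = V / Z = 0.002658 + j0.00363 A = 0.004499∠53.8° A.
Step 6 — Complex power: S = V·I* = 0.05546 + j0.006041 VA.
Step 7 — Real power: P = Re(S) = 0.05546 W.
Step 8 — Reactive power: Q = Im(S) = 0.006041 VAR.
Step 9 — Apparent power: |S| = 0.05579 VA.
Step 10 — Power factor: PF = P/|S| = 0.9941 (lagging).

(a) P = 0.05546 W  (b) Q = 0.006041 VAR  (c) S = 0.05579 VA  (d) PF = 0.9941 (lagging)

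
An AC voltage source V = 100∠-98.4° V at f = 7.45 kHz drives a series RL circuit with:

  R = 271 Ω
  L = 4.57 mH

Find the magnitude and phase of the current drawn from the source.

Step 1 — Angular frequency: ω = 2π·f = 2π·7450 = 4.681e+04 rad/s.
Step 2 — Component impedances:
  R: Z = R = 271 Ω
  L: Z = jωL = j·4.681e+04·0.00457 = 0 + j213.9 Ω
Step 3 — Series combination: Z_total = R + L = 271 + j213.9 Ω = 345.3∠38.3° Ω.
Step 4 — Source phasor: V = 100∠-98.4° V = -14.61 - j98.93 V.
Step 5 — Ohm's law: I = V / Z_total = (-14.61 - j98.93) / (271 + j213.9) = -0.2107 - j0.1987 A.
Step 6 — Convert to polar: |I| = 0.2896 A, ∠I = -136.7°.

I = 0.2896∠-136.7° A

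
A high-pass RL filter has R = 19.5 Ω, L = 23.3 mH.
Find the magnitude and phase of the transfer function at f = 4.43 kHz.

Step 1 — Angular frequency: ω = 2π·4430 = 2.783e+04 rad/s.
Step 2 — Transfer function: H(jω) = jωL/(R + jωL).
Step 3 — Numerator jωL = j·648.5; denominator R + jωL = 19.5 + j648.5.
Step 4 — H = 0.9991 + j0.03004.
Step 5 — Magnitude: |H| = 0.9995 (-0.0 dB); phase: φ = 1.7°.

|H| = 0.9995 (-0.0 dB), φ = 1.7°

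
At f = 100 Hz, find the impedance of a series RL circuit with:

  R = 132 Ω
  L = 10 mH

Step 1 — Angular frequency: ω = 2π·f = 2π·100 = 628.3 rad/s.
Step 2 — Component impedances:
  R: Z = R = 132 Ω
  L: Z = jωL = j·628.3·0.01 = 0 + j6.283 Ω
Step 3 — Series combination: Z_total = R + L = 132 + j6.283 Ω = 132.1∠2.7° Ω.

Z = 132 + j6.283 Ω = 132.1∠2.7° Ω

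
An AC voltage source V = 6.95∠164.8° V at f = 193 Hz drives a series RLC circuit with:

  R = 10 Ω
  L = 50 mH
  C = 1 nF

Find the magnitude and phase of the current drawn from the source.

Step 1 — Angular frequency: ω = 2π·f = 2π·193 = 1213 rad/s.
Step 2 — Component impedances:
  R: Z = R = 10 Ω
  L: Z = jωL = j·1213·0.05 = 0 + j60.63 Ω
  C: Z = 1/(jωC) = -j/(ω·C) = 0 - j8.246e+05 Ω
Step 3 — Series combination: Z_total = R + L + C = 10 - j8.246e+05 Ω = 8.246e+05∠-90.0° Ω.
Step 4 — Source phasor: V = 6.95∠164.8° V = -6.707 + j1.822 V.
Step 5 — Ohm's law: I = V / Z_total = (-6.707 + j1.822) / (10 - j8.246e+05) = -2.21e-06 - j8.134e-06 A.
Step 6 — Convert to polar: |I| = 8.429e-06 A, ∠I = -105.2°.

I = 8.429e-06∠-105.2° A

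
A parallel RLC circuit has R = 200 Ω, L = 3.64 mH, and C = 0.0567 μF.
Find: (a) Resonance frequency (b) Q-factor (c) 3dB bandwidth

Step 1 — Resonance: ω₀ = 1/√(LC) = 1/√(0.00364·5.67e-08) = 6.961e+04 rad/s.
Step 2 — f₀ = ω₀/(2π) = 1.108e+04 Hz.
Step 3 — Parallel Q: Q = R/(ω₀L) = 200/(6.961e+04·0.00364) = 0.7894.
Step 4 — Bandwidth: Δω = ω₀/Q = 8.818e+04 rad/s; BW = Δω/(2π) = 1.403e+04 Hz.

(a) f₀ = 1.108e+04 Hz  (b) Q = 0.7894  (c) BW = 1.403e+04 Hz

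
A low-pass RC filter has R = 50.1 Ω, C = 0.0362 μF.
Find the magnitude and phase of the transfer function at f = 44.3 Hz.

Step 1 — Angular frequency: ω = 2π·44.3 = 278.3 rad/s.
Step 2 — Transfer function: H(jω) = 1/(1 + jωRC).
Step 3 — Denominator: 1 + jωRC = 1 + j·278.3·50.1·3.62e-08 = 1 + j0.0005048.
Step 4 — H = 1 - j0.0005048.
Step 5 — Magnitude: |H| = 1 (-0.0 dB); phase: φ = -0.0°.

|H| = 1 (-0.0 dB), φ = -0.0°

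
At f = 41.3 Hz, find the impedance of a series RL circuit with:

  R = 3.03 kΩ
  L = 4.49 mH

Step 1 — Angular frequency: ω = 2π·f = 2π·41.3 = 259.5 rad/s.
Step 2 — Component impedances:
  R: Z = R = 3030 Ω
  L: Z = jωL = j·259.5·0.00449 = 0 + j1.165 Ω
Step 3 — Series combination: Z_total = R + L = 3030 + j1.165 Ω = 3030∠0.0° Ω.

Z = 3030 + j1.165 Ω = 3030∠0.0° Ω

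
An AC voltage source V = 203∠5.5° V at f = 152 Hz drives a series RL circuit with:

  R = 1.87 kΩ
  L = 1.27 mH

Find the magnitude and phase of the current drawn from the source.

Step 1 — Angular frequency: ω = 2π·f = 2π·152 = 955 rad/s.
Step 2 — Component impedances:
  R: Z = R = 1870 Ω
  L: Z = jωL = j·955·0.00127 = 0 + j1.213 Ω
Step 3 — Series combination: Z_total = R + L = 1870 + j1.213 Ω = 1870∠0.0° Ω.
Step 4 — Source phasor: V = 203∠5.5° V = 202.1 + j19.46 V.
Step 5 — Ohm's law: I = V / Z_total = (202.1 + j19.46) / (1870 + j1.213) = 0.1081 + j0.01033 A.
Step 6 — Convert to polar: |I| = 0.1086 A, ∠I = 5.5°.

I = 0.1086∠5.5° A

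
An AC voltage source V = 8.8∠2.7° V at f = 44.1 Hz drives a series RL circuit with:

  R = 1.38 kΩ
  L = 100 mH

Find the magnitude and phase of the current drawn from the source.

Step 1 — Angular frequency: ω = 2π·f = 2π·44.1 = 277.1 rad/s.
Step 2 — Component impedances:
  R: Z = R = 1380 Ω
  L: Z = jωL = j·277.1·0.1 = 0 + j27.71 Ω
Step 3 — Series combination: Z_total = R + L = 1380 + j27.71 Ω = 1380∠1.2° Ω.
Step 4 — Source phasor: V = 8.8∠2.7° V = 8.79 + j0.4145 V.
Step 5 — Ohm's law: I = V / Z_total = (8.79 + j0.4145) / (1380 + j27.71) = 0.006373 + j0.0001724 A.
Step 6 — Convert to polar: |I| = 0.006376 A, ∠I = 1.5°.

I = 0.006376∠1.5° A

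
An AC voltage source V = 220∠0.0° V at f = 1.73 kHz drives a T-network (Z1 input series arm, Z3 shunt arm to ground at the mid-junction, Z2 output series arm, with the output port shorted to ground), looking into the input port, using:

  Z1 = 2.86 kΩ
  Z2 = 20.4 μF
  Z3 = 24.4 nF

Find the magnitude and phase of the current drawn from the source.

Step 1 — Angular frequency: ω = 2π·f = 2π·1730 = 1.087e+04 rad/s.
Step 2 — Component impedances:
  Z1: Z = R = 2860 Ω
  Z2: Z = 1/(jωC) = -j/(ω·C) = 0 - j4.51 Ω
  Z3: Z = 1/(jωC) = -j/(ω·C) = 0 - j3770 Ω
Step 3 — With the output port shorted to ground, the output series arm Z2 runs from the junction to ground; the shunt arm Z3 also runs from the junction to ground. They appear in parallel: Z3 || Z2 = 0 - j4.504 Ω.
Step 4 — Series with input arm Z1: Z_in = Z1 + (Z3 || Z2) = 2860 - j4.504 Ω = 2860∠-0.1° Ω.
Step 5 — Source phasor: V = 220∠0.0° V = 220 V.
Step 6 — Ohm's law: I = V / Z_total = (220) / (2860 - j4.504) = 0.07692 + j0.0001211 A.
Step 7 — Convert to polar: |I| = 0.07692 A, ∠I = 0.1°.

I = 0.07692∠0.1° A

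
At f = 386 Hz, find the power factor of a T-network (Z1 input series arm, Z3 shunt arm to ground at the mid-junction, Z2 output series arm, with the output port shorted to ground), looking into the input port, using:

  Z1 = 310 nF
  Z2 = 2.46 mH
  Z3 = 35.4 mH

Step 1 — Angular frequency: ω = 2π·f = 2π·386 = 2425 rad/s.
Step 2 — Component impedances:
  Z1: Z = 1/(jωC) = -j/(ω·C) = 0 - j1330 Ω
  Z2: Z = jωL = j·2425·0.00246 = 0 + j5.966 Ω
  Z3: Z = jωL = j·2425·0.0354 = 0 + j85.86 Ω
Step 3 — With the output port shorted to ground, the output series arm Z2 runs from the junction to ground; the shunt arm Z3 also runs from the junction to ground. They appear in parallel: Z3 || Z2 = 0 + j5.579 Ω.
Step 4 — Series with input arm Z1: Z_in = Z1 + (Z3 || Z2) = 0 - j1324 Ω = 1324∠-90.0° Ω.
Step 5 — Power factor: PF = cos(φ) = Re(Z)/|Z| = 0/1324 = 0.
Step 6 — Type: Im(Z) = -1324 ⇒ leading (phase φ = -90.0°).

PF = 0 (leading, φ = -90.0°)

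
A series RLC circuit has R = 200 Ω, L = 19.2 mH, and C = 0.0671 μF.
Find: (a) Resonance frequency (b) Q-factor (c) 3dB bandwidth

Step 1 — Resonance condition Im(Z)=0 gives ω₀ = 1/√(LC).
Step 2 — ω₀ = 1/√(0.0192·6.71e-08) = 2.786e+04 rad/s.
Step 3 — f₀ = ω₀/(2π) = 4434 Hz.
Step 4 — Series Q: Q = ω₀L/R = 2.786e+04·0.0192/200 = 2.675.
Step 5 — 3dB bandwidth: Δω = ω₀/Q = 1.042e+04 rad/s; BW = Δω/(2π) = 1658 Hz.

(a) f₀ = 4434 Hz  (b) Q = 2.675  (c) BW = 1658 Hz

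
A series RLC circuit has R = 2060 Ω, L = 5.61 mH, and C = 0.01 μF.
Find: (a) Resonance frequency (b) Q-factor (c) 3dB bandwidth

Step 1 — Resonance: ω₀ = 1/√(LC) = 1/√(0.00561·1e-08) = 1.335e+05 rad/s.
Step 2 — f₀ = ω₀/(2π) = 2.125e+04 Hz.
Step 3 — Series Q: Q = ω₀L/R = 1.335e+05·0.00561/2060 = 0.3636.
Step 4 — Bandwidth: Δω = ω₀/Q = 3.672e+05 rad/s; BW = Δω/(2π) = 5.844e+04 Hz.

(a) f₀ = 2.125e+04 Hz  (b) Q = 0.3636  (c) BW = 5.844e+04 Hz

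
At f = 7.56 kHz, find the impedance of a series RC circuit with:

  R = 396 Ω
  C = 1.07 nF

Step 1 — Angular frequency: ω = 2π·f = 2π·7560 = 4.75e+04 rad/s.
Step 2 — Component impedances:
  R: Z = R = 396 Ω
  C: Z = 1/(jωC) = -j/(ω·C) = 0 - j1.967e+04 Ω
Step 3 — Series combination: Z_total = R + C = 396 - j1.967e+04 Ω = 1.968e+04∠-88.8° Ω.

Z = 396 - j1.967e+04 Ω = 1.968e+04∠-88.8° Ω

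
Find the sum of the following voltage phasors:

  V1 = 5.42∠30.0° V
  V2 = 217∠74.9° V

Step 1 — Convert each phasor to rectangular form:
  V1 = 5.42·(cos(30.0°) + j·sin(30.0°)) = 4.694 + j2.71 V
  V2 = 217·(cos(74.9°) + j·sin(74.9°)) = 56.53 + j209.5 V
Step 2 — Sum components: V_total = 61.22 + j212.2 V.
Step 3 — Convert to polar: |V_total| = 220.9 V, ∠V_total = 73.9°.

V_total = 220.9∠73.9° V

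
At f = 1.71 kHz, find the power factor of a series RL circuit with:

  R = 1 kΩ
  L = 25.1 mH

Step 1 — Angular frequency: ω = 2π·f = 2π·1710 = 1.074e+04 rad/s.
Step 2 — Component impedances:
  R: Z = R = 1000 Ω
  L: Z = jωL = j·1.074e+04·0.0251 = 0 + j269.7 Ω
Step 3 — Series combination: Z_total = R + L = 1000 + j269.7 Ω = 1036∠15.1° Ω.
Step 4 — Power factor: PF = cos(φ) = Re(Z)/|Z| = 1000/1035.7 = 0.9655.
Step 5 — Type: Im(Z) = 269.7 ⇒ lagging (phase φ = 15.1°).

PF = 0.9655 (lagging, φ = 15.1°)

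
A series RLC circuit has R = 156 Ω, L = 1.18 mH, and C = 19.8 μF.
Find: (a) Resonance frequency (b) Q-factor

Step 1 — Resonance condition Im(Z)=0 gives ω₀ = 1/√(LC).
Step 2 — ω₀ = 1/√(0.00118·1.98e-05) = 6542 rad/s.
Step 3 — f₀ = ω₀/(2π) = 1041 Hz.
Step 4 — Series Q: Q = ω₀L/R = 6542·0.00118/156 = 0.04949.

(a) f₀ = 1041 Hz  (b) Q = 0.04949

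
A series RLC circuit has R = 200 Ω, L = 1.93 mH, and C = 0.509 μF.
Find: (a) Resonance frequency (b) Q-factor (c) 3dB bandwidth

Step 1 — Resonance: ω₀ = 1/√(LC) = 1/√(0.00193·5.09e-07) = 3.191e+04 rad/s.
Step 2 — f₀ = ω₀/(2π) = 5078 Hz.
Step 3 — Series Q: Q = ω₀L/R = 3.191e+04·0.00193/200 = 0.3079.
Step 4 — Bandwidth: Δω = ω₀/Q = 1.036e+05 rad/s; BW = Δω/(2π) = 1.649e+04 Hz.

(a) f₀ = 5078 Hz  (b) Q = 0.3079  (c) BW = 1.649e+04 Hz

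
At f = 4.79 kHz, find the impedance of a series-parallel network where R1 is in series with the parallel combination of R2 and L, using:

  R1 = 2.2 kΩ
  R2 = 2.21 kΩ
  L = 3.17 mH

Step 1 — Angular frequency: ω = 2π·f = 2π·4790 = 3.01e+04 rad/s.
Step 2 — Component impedances:
  R1: Z = R = 2200 Ω
  R2: Z = R = 2210 Ω
  L: Z = jωL = j·3.01e+04·0.00317 = 0 + j95.41 Ω
Step 3 — Parallel branch: R2 || L = 1/(1/R2 + 1/L) = 4.111 + j95.23 Ω.
Step 4 — Series with R1: Z_total = R1 + (R2 || L) = 2204 + j95.23 Ω = 2206∠2.5° Ω.

Z = 2204 + j95.23 Ω = 2206∠2.5° Ω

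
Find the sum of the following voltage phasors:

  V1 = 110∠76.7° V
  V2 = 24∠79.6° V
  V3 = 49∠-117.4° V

Step 1 — Convert each phasor to rectangular form:
  V1 = 110·(cos(76.7°) + j·sin(76.7°)) = 25.31 + j107 V
  V2 = 24·(cos(79.6°) + j·sin(79.6°)) = 4.332 + j23.61 V
  V3 = 49·(cos(-117.4°) + j·sin(-117.4°)) = -22.55 - j43.5 V
Step 2 — Sum components: V_total = 7.088 + j87.15 V.
Step 3 — Convert to polar: |V_total| = 87.44 V, ∠V_total = 85.4°.

V_total = 87.44∠85.4° V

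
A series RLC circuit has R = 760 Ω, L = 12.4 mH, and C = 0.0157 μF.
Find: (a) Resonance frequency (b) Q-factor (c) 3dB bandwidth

Step 1 — Resonance condition Im(Z)=0 gives ω₀ = 1/√(LC).
Step 2 — ω₀ = 1/√(0.0124·1.57e-08) = 7.167e+04 rad/s.
Step 3 — f₀ = ω₀/(2π) = 1.141e+04 Hz.
Step 4 — Series Q: Q = ω₀L/R = 7.167e+04·0.0124/760 = 1.169.
Step 5 — 3dB bandwidth: Δω = ω₀/Q = 6.129e+04 rad/s; BW = Δω/(2π) = 9755 Hz.

(a) f₀ = 1.141e+04 Hz  (b) Q = 1.169  (c) BW = 9755 Hz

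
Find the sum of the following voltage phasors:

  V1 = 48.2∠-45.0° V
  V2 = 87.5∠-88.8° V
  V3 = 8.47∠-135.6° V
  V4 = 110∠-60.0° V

Step 1 — Convert each phasor to rectangular form:
  V1 = 48.2·(cos(-45.0°) + j·sin(-45.0°)) = 34.08 - j34.08 V
  V2 = 87.5·(cos(-88.8°) + j·sin(-88.8°)) = 1.832 - j87.48 V
  V3 = 8.47·(cos(-135.6°) + j·sin(-135.6°)) = -6.052 - j5.926 V
  V4 = 110·(cos(-60.0°) + j·sin(-60.0°)) = 55 - j95.26 V
Step 2 — Sum components: V_total = 84.86 - j222.8 V.
Step 3 — Convert to polar: |V_total| = 238.4 V, ∠V_total = -69.1°.

V_total = 238.4∠-69.1° V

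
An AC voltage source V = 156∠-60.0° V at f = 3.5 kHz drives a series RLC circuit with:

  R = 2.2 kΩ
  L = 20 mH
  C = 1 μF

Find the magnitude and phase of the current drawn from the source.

Step 1 — Angular frequency: ω = 2π·f = 2π·3500 = 2.199e+04 rad/s.
Step 2 — Component impedances:
  R: Z = R = 2200 Ω
  L: Z = jωL = j·2.199e+04·0.02 = 0 + j439.8 Ω
  C: Z = 1/(jωC) = -j/(ω·C) = 0 - j45.47 Ω
Step 3 — Series combination: Z_total = R + L + C = 2200 + j394.4 Ω = 2235∠10.2° Ω.
Step 4 — Source phasor: V = 156∠-60.0° V = 78 - j135.1 V.
Step 5 — Ohm's law: I = V / Z_total = (78 - j135.1) / (2200 + j394.4) = 0.02369 - j0.06565 A.
Step 6 — Convert to polar: |I| = 0.0698 A, ∠I = -70.2°.

I = 0.0698∠-70.2° A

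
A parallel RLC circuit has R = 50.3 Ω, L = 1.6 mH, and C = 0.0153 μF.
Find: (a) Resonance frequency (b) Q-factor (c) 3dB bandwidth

Step 1 — Resonance: ω₀ = 1/√(LC) = 1/√(0.0016·1.53e-08) = 2.021e+05 rad/s.
Step 2 — f₀ = ω₀/(2π) = 3.217e+04 Hz.
Step 3 — Parallel Q: Q = R/(ω₀L) = 50.3/(2.021e+05·0.0016) = 0.1555.
Step 4 — Bandwidth: Δω = ω₀/Q = 1.299e+06 rad/s; BW = Δω/(2π) = 2.068e+05 Hz.

(a) f₀ = 3.217e+04 Hz  (b) Q = 0.1555  (c) BW = 2.068e+05 Hz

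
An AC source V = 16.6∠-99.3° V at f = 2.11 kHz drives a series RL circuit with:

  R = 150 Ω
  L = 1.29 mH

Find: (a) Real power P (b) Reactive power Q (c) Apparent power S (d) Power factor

Step 1 — Angular frequency: ω = 2π·f = 2π·2110 = 1.326e+04 rad/s.
Step 2 — Component impedances:
  R: Z = R = 150 Ω
  L: Z = jωL = j·1.326e+04·0.00129 = 0 + j17.1 Ω
Step 3 — Series combination: Z_total = R + L = 150 + j17.1 Ω = 151∠6.5° Ω.
Step 4 — Source phasor: V = 16.6∠-99.3° V = -2.683 - j16.38 V.
Step 5 — Current: I = V / Z = -0.02995 - j0.1058 A = 0.11∠-105.8° A.
Step 6 — Complex power: S = V·I* = 1.813 + j0.2068 VA.
Step 7 — Real power: P = Re(S) = 1.813 W.
Step 8 — Reactive power: Q = Im(S) = 0.2068 VAR.
Step 9 — Apparent power: |S| = 1.825 VA.
Step 10 — Power factor: PF = P/|S| = 0.9936 (lagging).

(a) P = 1.813 W  (b) Q = 0.2068 VAR  (c) S = 1.825 VA  (d) PF = 0.9936 (lagging)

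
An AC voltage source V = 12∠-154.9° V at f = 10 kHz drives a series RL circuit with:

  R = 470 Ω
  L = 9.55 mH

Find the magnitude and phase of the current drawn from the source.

Step 1 — Angular frequency: ω = 2π·f = 2π·1e+04 = 6.283e+04 rad/s.
Step 2 — Component impedances:
  R: Z = R = 470 Ω
  L: Z = jωL = j·6.283e+04·0.00955 = 0 + j600 Ω
Step 3 — Series combination: Z_total = R + L = 470 + j600 Ω = 762.2∠51.9° Ω.
Step 4 — Source phasor: V = 12∠-154.9° V = -10.87 - j5.09 V.
Step 5 — Ohm's law: I = V / Z_total = (-10.87 - j5.09) / (470 + j600) = -0.01405 + j0.007106 A.
Step 6 — Convert to polar: |I| = 0.01574 A, ∠I = 153.2°.

I = 0.01574∠153.2° A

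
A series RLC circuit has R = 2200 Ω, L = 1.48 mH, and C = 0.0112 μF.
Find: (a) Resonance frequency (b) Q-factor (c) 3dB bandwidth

Step 1 — Resonance condition Im(Z)=0 gives ω₀ = 1/√(LC).
Step 2 — ω₀ = 1/√(0.00148·1.12e-08) = 2.456e+05 rad/s.
Step 3 — f₀ = ω₀/(2π) = 3.909e+04 Hz.
Step 4 — Series Q: Q = ω₀L/R = 2.456e+05·0.00148/2200 = 0.1652.
Step 5 — 3dB bandwidth: Δω = ω₀/Q = 1.486e+06 rad/s; BW = Δω/(2π) = 2.366e+05 Hz.

(a) f₀ = 3.909e+04 Hz  (b) Q = 0.1652  (c) BW = 2.366e+05 Hz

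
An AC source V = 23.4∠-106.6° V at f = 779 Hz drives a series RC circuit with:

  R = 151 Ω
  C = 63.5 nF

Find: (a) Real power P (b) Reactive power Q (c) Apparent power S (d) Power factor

Step 1 — Angular frequency: ω = 2π·f = 2π·779 = 4895 rad/s.
Step 2 — Component impedances:
  R: Z = R = 151 Ω
  C: Z = 1/(jωC) = -j/(ω·C) = 0 - j3217 Ω
Step 3 — Series combination: Z_total = R + C = 151 - j3217 Ω = 3221∠-87.3° Ω.
Step 4 — Source phasor: V = 23.4∠-106.6° V = -6.685 - j22.42 V.
Step 5 — Current: I = V / Z = 0.006857 - j0.0024 A = 0.007265∠-19.3° A.
Step 6 — Complex power: S = V·I* = 0.00797 - j0.1698 VA.
Step 7 — Real power: P = Re(S) = 0.00797 W.
Step 8 — Reactive power: Q = Im(S) = -0.1698 VAR.
Step 9 — Apparent power: |S| = 0.17 VA.
Step 10 — Power factor: PF = P/|S| = 0.04688 (leading).

(a) P = 0.00797 W  (b) Q = -0.1698 VAR  (c) S = 0.17 VA  (d) PF = 0.04688 (leading)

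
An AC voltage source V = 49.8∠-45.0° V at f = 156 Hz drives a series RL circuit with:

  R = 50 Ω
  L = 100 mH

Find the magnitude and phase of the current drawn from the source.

Step 1 — Angular frequency: ω = 2π·f = 2π·156 = 980.2 rad/s.
Step 2 — Component impedances:
  R: Z = R = 50 Ω
  L: Z = jωL = j·980.2·0.1 = 0 + j98.02 Ω
Step 3 — Series combination: Z_total = R + L = 50 + j98.02 Ω = 110∠63.0° Ω.
Step 4 — Source phasor: V = 49.8∠-45.0° V = 35.21 - j35.21 V.
Step 5 — Ohm's law: I = V / Z_total = (35.21 - j35.21) / (50 + j98.02) = -0.1397 - j0.4305 A.
Step 6 — Convert to polar: |I| = 0.4526 A, ∠I = -108.0°.

I = 0.4526∠-108.0° A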